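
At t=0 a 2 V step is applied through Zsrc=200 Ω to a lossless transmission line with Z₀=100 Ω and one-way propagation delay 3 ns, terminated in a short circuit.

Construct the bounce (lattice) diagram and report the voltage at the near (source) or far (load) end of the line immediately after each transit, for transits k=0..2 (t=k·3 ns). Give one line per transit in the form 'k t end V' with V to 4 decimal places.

0 0 source 0.6667
1 3 load 0.0000
2 6 source -0.2222

Γ_L=-1.000000, Γ_S=0.333333; launch V₁=2·100/300=0.666667
k=0 src: V=0.6667
k=1 load: inc=0.666667, refl=0.666667·-1.000000=-0.6667; V=0.000000+0.666667+-0.666667=0.0000
k=2 src: inc=-0.666667, refl=-0.666667·0.333333=-0.2222; V=0.666667+-0.666667+-0.222222=-0.2222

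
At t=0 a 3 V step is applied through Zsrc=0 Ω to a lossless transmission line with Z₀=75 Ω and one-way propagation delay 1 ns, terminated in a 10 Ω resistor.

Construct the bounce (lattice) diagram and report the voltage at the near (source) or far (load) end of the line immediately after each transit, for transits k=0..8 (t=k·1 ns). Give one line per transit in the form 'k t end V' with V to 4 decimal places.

Γ_L=-0.764706, Γ_S=-1.000000; launch V₁=3·75/75=3.000000
k=0 src: V=3.0000
k=1 load: inc=3.000000, refl=3.000000·-0.764706=-2.2941; V=0.000000+3.000000+-2.294118=0.7059
k=2 src: inc=-2.294118, refl=-2.294118·-1.000000=2.2941; V=3.000000+-2.294118+2.294118=3.0000
k=3 load: inc=2.294118, refl=2.294118·-0.764706=-1.7543; V=0.705882+2.294118+-1.754325=1.2457
k=4 src: inc=-1.754325, refl=-1.754325·-1.000000=1.7543; V=3.000000+-1.754325+1.754325=3.0000
k=5 load: inc=1.754325, refl=1.754325·-0.764706=-1.3415; V=1.245675+1.754325+-1.341543=1.6585
k=6 src: inc=-1.341543, refl=-1.341543·-1.000000=1.3415; V=3.000000+-1.341543+1.341543=3.0000
k=7 load: inc=1.341543, refl=1.341543·-0.764706=-1.0259; V=1.658457+1.341543+-1.025886=1.9741
k=8 src: inc=-1.025886, refl=-1.025886·-1.000000=1.0259; V=3.000000+-1.025886+1.025886=3.0000

0 0 source 3.0000
1 1 load 0.7059
2 2 source 3.0000
3 3 load 1.2457
4 4 source 3.0000
5 5 load 1.6585
6 6 source 3.0000
7 7 load 1.9741
8 8 source 3.0000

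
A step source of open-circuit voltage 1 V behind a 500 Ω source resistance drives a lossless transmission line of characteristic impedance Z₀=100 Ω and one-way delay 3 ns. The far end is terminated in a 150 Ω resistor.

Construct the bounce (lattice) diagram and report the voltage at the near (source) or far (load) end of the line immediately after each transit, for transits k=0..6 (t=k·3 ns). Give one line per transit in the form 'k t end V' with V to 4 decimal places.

Γ_L=0.200000, Γ_S=0.666667; launch V₁=1·100/600=0.166667
k=0 src: V=0.1667
k=1 load: inc=0.166667, refl=0.166667·0.200000=0.0333; V=0.000000+0.166667+0.033333=0.2000
k=2 src: inc=0.033333, refl=0.033333·0.666667=0.0222; V=0.166667+0.033333+0.022222=0.2222
k=3 load: inc=0.022222, refl=0.022222·0.200000=0.0044; V=0.200000+0.022222+0.004444=0.2267
k=4 src: inc=0.004444, refl=0.004444·0.666667=0.0030; V=0.222222+0.004444+0.002963=0.2296
k=5 load: inc=0.002963, refl=0.002963·0.200000=0.0006; V=0.226667+0.002963+0.000593=0.2302
k=6 src: inc=0.000593, refl=0.000593·0.666667=0.0004; V=0.229630+0.000593+0.000395=0.2306

0 0 source 0.1667
1 3 load 0.2000
2 6 source 0.2222
3 9 load 0.2267
4 12 source 0.2296
5 15 load 0.2302
6 18 source 0.2306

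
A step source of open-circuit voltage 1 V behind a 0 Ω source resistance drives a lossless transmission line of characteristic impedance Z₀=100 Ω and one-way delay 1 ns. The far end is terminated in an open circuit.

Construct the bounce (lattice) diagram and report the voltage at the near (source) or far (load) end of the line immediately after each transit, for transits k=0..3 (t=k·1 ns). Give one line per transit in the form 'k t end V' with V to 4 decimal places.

Γ_L=1.000000, Γ_S=-1.000000; launch V₁=1·100/100=1.000000
k=0 src: V=1.0000
k=1 load: inc=1.000000, refl=1.000000·1.000000=1.0000; V=0.000000+1.000000+1.000000=2.0000
k=2 src: inc=1.000000, refl=1.000000·-1.000000=-1.0000; V=1.000000+1.000000+-1.000000=1.0000
k=3 load: inc=-1.000000, refl=-1.000000·1.000000=-1.0000; V=2.000000+-1.000000+-1.000000=0.0000

0 0 source 1.0000
1 1 load 2.0000
2 2 source 1.0000
3 3 load 0.0000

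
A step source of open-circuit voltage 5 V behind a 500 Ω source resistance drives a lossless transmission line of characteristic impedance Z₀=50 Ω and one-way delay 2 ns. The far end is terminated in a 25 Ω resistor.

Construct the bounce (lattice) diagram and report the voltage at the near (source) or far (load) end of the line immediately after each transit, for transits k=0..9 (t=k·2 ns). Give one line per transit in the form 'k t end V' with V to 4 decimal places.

0 0 source 0.4545
1 2 load 0.3030
2 4 source 0.1791
3 6 load 0.2204
4 8 source 0.2542
5 10 load 0.2429
6 12 source 0.2337
7 14 load 0.2368
8 16 source 0.2393
9 18 load 0.2385

Γ_L=-0.333333, Γ_S=0.818182; launch V₁=5·50/550=0.454545
k=0 src: V=0.4545
k=1 load: inc=0.454545, refl=0.454545·-0.333333=-0.1515; V=0.000000+0.454545+-0.151515=0.3030
k=2 src: inc=-0.151515, refl=-0.151515·0.818182=-0.1240; V=0.454545+-0.151515+-0.123967=0.1791
k=3 load: inc=-0.123967, refl=-0.123967·-0.333333=0.0413; V=0.303030+-0.123967+0.041322=0.2204
k=4 src: inc=0.041322, refl=0.041322·0.818182=0.0338; V=0.179063+0.041322+0.033809=0.2542
k=5 load: inc=0.033809, refl=0.033809·-0.333333=-0.0113; V=0.220386+0.033809+-0.011270=0.2429
k=6 src: inc=-0.011270, refl=-0.011270·0.818182=-0.0092; V=0.254195+-0.011270+-0.009221=0.2337
k=7 load: inc=-0.009221, refl=-0.009221·-0.333333=0.0031; V=0.242925+-0.009221+0.003074=0.2368
k=8 src: inc=0.003074, refl=0.003074·0.818182=0.0025; V=0.233704+0.003074+0.002515=0.2393
k=9 load: inc=0.002515, refl=0.002515·-0.333333=-0.0008; V=0.236778+0.002515+-0.000838=0.2385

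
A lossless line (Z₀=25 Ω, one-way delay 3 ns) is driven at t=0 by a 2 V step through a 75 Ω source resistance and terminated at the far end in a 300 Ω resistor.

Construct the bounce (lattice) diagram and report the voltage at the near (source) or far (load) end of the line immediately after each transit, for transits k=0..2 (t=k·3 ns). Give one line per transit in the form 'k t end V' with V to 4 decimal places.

Γ_L=0.846154, Γ_S=0.500000; launch V₁=2·25/100=0.500000
k=0 src: V=0.5000
k=1 load: inc=0.500000, refl=0.500000·0.846154=0.4231; V=0.000000+0.500000+0.423077=0.9231
k=2 src: inc=0.423077, refl=0.423077·0.500000=0.2115; V=0.500000+0.423077+0.211538=1.1346

0 0 source 0.5000
1 3 load 0.9231
2 6 source 1.1346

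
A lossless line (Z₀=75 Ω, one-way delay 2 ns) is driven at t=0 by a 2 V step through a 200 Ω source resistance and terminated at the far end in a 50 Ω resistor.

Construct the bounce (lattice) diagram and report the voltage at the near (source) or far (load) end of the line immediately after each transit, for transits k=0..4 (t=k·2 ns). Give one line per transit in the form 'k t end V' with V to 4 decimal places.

Γ_L=-0.200000, Γ_S=0.454545; launch V₁=2·75/275=0.545455
k=0 src: V=0.5455
k=1 load: inc=0.545455, refl=0.545455·-0.200000=-0.1091; V=0.000000+0.545455+-0.109091=0.4364
k=2 src: inc=-0.109091, refl=-0.109091·0.454545=-0.0496; V=0.545455+-0.109091+-0.049587=0.3868
k=3 load: inc=-0.049587, refl=-0.049587·-0.200000=0.0099; V=0.436364+-0.049587+0.009917=0.3967
k=4 src: inc=0.009917, refl=0.009917·0.454545=0.0045; V=0.386777+0.009917+0.004508=0.4012

0 0 source 0.5455
1 2 load 0.4364
2 4 source 0.3868
3 6 load 0.3967
4 8 source 0.4012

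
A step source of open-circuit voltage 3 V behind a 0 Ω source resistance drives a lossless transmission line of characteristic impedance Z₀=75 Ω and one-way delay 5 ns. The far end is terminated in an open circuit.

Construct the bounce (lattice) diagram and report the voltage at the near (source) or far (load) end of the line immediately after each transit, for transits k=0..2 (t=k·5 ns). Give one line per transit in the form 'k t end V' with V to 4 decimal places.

Γ_L=1.000000, Γ_S=-1.000000; launch V₁=3·75/75=3.000000
k=0 src: V=3.0000
k=1 load: inc=3.000000, refl=3.000000·1.000000=3.0000; V=0.000000+3.000000+3.000000=6.0000
k=2 src: inc=3.000000, refl=3.000000·-1.000000=-3.0000; V=3.000000+3.000000+-3.000000=3.0000

0 0 source 3.0000
1 5 load 6.0000
2 10 source 3.0000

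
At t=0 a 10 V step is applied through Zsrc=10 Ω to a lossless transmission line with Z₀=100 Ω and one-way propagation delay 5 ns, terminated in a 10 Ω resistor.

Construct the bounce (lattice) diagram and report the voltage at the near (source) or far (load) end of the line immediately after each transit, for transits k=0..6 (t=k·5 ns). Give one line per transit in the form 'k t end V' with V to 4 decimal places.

0 0 source 9.0909
1 5 load 1.6529
2 10 source 7.7385
3 15 load 2.7594
4 20 source 6.8332
5 25 load 3.5001
6 30 source 6.2272

Γ_L=-0.818182, Γ_S=-0.818182; launch V₁=10·100/110=9.090909
k=0 src: V=9.0909
k=1 load: inc=9.090909, refl=9.090909·-0.818182=-7.4380; V=0.000000+9.090909+-7.438017=1.6529
k=2 src: inc=-7.438017, refl=-7.438017·-0.818182=6.0856; V=9.090909+-7.438017+6.085650=7.7385
k=3 load: inc=6.085650, refl=6.085650·-0.818182=-4.9792; V=1.652893+6.085650+-4.979168=2.7594
k=4 src: inc=-4.979168, refl=-4.979168·-0.818182=4.0739; V=7.738542+-4.979168+4.073865=6.8332
k=5 load: inc=4.073865, refl=4.073865·-0.818182=-3.3332; V=2.759374+4.073865+-3.333162=3.5001
k=6 src: inc=-3.333162, refl=-3.333162·-0.818182=2.7271; V=6.833239+-3.333162+2.727133=6.2272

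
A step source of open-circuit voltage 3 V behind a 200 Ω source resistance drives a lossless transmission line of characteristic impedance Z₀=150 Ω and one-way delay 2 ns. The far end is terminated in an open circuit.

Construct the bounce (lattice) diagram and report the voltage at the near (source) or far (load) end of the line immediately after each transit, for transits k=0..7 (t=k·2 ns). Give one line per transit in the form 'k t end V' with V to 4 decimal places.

0 0 source 1.2857
1 2 load 2.5714
2 4 source 2.7551
3 6 load 2.9388
4 8 source 2.9650
5 10 load 2.9913
6 12 source 2.9950
7 14 load 2.9988

Γ_L=1.000000, Γ_S=0.142857; launch V₁=3·150/350=1.285714
k=0 src: V=1.2857
k=1 load: inc=1.285714, refl=1.285714·1.000000=1.2857; V=0.000000+1.285714+1.285714=2.5714
k=2 src: inc=1.285714, refl=1.285714·0.142857=0.1837; V=1.285714+1.285714+0.183673=2.7551
k=3 load: inc=0.183673, refl=0.183673·1.000000=0.1837; V=2.571429+0.183673+0.183673=2.9388
k=4 src: inc=0.183673, refl=0.183673·0.142857=0.0262; V=2.755102+0.183673+0.026239=2.9650
k=5 load: inc=0.026239, refl=0.026239·1.000000=0.0262; V=2.938776+0.026239+0.026239=2.9913
k=6 src: inc=0.026239, refl=0.026239·0.142857=0.0037; V=2.965015+0.026239+0.003748=2.9950
k=7 load: inc=0.003748, refl=0.003748·1.000000=0.0037; V=2.991254+0.003748+0.003748=2.9988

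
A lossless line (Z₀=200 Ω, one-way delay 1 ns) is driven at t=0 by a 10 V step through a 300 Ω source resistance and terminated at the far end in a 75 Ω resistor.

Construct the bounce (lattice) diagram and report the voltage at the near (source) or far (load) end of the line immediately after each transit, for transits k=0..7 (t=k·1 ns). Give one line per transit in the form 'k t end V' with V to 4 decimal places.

Γ_L=-0.454545, Γ_S=0.200000; launch V₁=10·200/500=4.000000
k=0 src: V=4.0000
k=1 load: inc=4.000000, refl=4.000000·-0.454545=-1.8182; V=0.000000+4.000000+-1.818182=2.1818
k=2 src: inc=-1.818182, refl=-1.818182·0.200000=-0.3636; V=4.000000+-1.818182+-0.363636=1.8182
k=3 load: inc=-0.363636, refl=-0.363636·-0.454545=0.1653; V=2.181818+-0.363636+0.165289=1.9835
k=4 src: inc=0.165289, refl=0.165289·0.200000=0.0331; V=1.818182+0.165289+0.033058=2.0165
k=5 load: inc=0.033058, refl=0.033058·-0.454545=-0.0150; V=1.983471+0.033058+-0.015026=2.0015
k=6 src: inc=-0.015026, refl=-0.015026·0.200000=-0.0030; V=2.016529+-0.015026+-0.003005=1.9985
k=7 load: inc=-0.003005, refl=-0.003005·-0.454545=0.0014; V=2.001503+-0.003005+0.001366=1.9999

0 0 source 4.0000
1 1 load 2.1818
2 2 source 1.8182
3 3 load 1.9835
4 4 source 2.0165
5 5 load 2.0015
6 6 source 1.9985
7 7 load 1.9999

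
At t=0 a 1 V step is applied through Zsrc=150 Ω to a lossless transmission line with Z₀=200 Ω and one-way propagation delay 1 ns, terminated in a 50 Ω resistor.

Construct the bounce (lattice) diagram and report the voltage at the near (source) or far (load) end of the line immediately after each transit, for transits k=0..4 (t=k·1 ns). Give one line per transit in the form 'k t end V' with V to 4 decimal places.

Γ_L=-0.600000, Γ_S=-0.142857; launch V₁=1·200/350=0.571429
k=0 src: V=0.5714
k=1 load: inc=0.571429, refl=0.571429·-0.600000=-0.3429; V=0.000000+0.571429+-0.342857=0.2286
k=2 src: inc=-0.342857, refl=-0.342857·-0.142857=0.0490; V=0.571429+-0.342857+0.048980=0.2776
k=3 load: inc=0.048980, refl=0.048980·-0.600000=-0.0294; V=0.228571+0.048980+-0.029388=0.2482
k=4 src: inc=-0.029388, refl=-0.029388·-0.142857=0.0042; V=0.277551+-0.029388+0.004198=0.2524

0 0 source 0.5714
1 1 load 0.2286
2 2 source 0.2776
3 3 load 0.2482
4 4 source 0.2524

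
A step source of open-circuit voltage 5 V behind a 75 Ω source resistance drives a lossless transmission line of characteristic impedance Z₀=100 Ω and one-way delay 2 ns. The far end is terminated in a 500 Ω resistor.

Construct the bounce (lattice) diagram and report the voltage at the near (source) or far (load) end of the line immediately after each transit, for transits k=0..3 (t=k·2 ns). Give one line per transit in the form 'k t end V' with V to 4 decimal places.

Γ_L=0.666667, Γ_S=-0.142857; launch V₁=5·100/175=2.857143
k=0 src: V=2.8571
k=1 load: inc=2.857143, refl=2.857143·0.666667=1.9048; V=0.000000+2.857143+1.904762=4.7619
k=2 src: inc=1.904762, refl=1.904762·-0.142857=-0.2721; V=2.857143+1.904762+-0.272109=4.4898
k=3 load: inc=-0.272109, refl=-0.272109·0.666667=-0.1814; V=4.761905+-0.272109+-0.181406=4.3084

0 0 source 2.8571
1 2 load 4.7619
2 4 source 4.4898
3 6 load 4.3084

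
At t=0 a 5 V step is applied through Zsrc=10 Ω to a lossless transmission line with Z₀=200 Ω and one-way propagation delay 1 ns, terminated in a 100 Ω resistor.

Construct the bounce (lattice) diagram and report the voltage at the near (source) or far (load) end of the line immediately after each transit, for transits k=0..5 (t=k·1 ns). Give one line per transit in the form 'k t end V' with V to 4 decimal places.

0 0 source 4.7619
1 1 load 3.1746
2 2 source 4.6107
3 3 load 4.1320
4 4 source 4.5651
5 5 load 4.4208

Γ_L=-0.333333, Γ_S=-0.904762; launch V₁=5·200/210=4.761905
k=0 src: V=4.7619
k=1 load: inc=4.761905, refl=4.761905·-0.333333=-1.5873; V=0.000000+4.761905+-1.587302=3.1746
k=2 src: inc=-1.587302, refl=-1.587302·-0.904762=1.4361; V=4.761905+-1.587302+1.436130=4.6107
k=3 load: inc=1.436130, refl=1.436130·-0.333333=-0.4787; V=3.174603+1.436130+-0.478710=4.1320
k=4 src: inc=-0.478710, refl=-0.478710·-0.904762=0.4331; V=4.610733+-0.478710+0.433119=4.5651
k=5 load: inc=0.433119, refl=0.433119·-0.333333=-0.1444; V=4.132023+0.433119+-0.144373=4.4208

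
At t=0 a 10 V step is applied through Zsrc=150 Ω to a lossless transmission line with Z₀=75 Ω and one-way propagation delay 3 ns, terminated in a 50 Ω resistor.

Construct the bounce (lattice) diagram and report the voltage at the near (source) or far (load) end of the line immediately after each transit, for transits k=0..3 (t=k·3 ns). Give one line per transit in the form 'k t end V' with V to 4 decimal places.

0 0 source 3.3333
1 3 load 2.6667
2 6 source 2.4444
3 9 load 2.4889

Γ_L=-0.200000, Γ_S=0.333333; launch V₁=10·75/225=3.333333
k=0 src: V=3.3333
k=1 load: inc=3.333333, refl=3.333333·-0.200000=-0.6667; V=0.000000+3.333333+-0.666667=2.6667
k=2 src: inc=-0.666667, refl=-0.666667·0.333333=-0.2222; V=3.333333+-0.666667+-0.222222=2.4444
k=3 load: inc=-0.222222, refl=-0.222222·-0.200000=0.0444; V=2.666667+-0.222222+0.044444=2.4889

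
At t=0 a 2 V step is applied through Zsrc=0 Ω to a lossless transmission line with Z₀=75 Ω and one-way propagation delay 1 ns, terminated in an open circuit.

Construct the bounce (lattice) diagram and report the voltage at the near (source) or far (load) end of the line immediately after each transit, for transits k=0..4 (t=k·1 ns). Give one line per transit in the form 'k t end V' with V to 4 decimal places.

0 0 source 2.0000
1 1 load 4.0000
2 2 source 2.0000
3 3 load 0.0000
4 4 source 2.0000

Γ_L=1.000000, Γ_S=-1.000000; launch V₁=2·75/75=2.000000
k=0 src: V=2.0000
k=1 load: inc=2.000000, refl=2.000000·1.000000=2.0000; V=0.000000+2.000000+2.000000=4.0000
k=2 src: inc=2.000000, refl=2.000000·-1.000000=-2.0000; V=2.000000+2.000000+-2.000000=2.0000
k=3 load: inc=-2.000000, refl=-2.000000·1.000000=-2.0000; V=4.000000+-2.000000+-2.000000=0.0000
k=4 src: inc=-2.000000, refl=-2.000000·-1.000000=2.0000; V=2.000000+-2.000000+2.000000=2.0000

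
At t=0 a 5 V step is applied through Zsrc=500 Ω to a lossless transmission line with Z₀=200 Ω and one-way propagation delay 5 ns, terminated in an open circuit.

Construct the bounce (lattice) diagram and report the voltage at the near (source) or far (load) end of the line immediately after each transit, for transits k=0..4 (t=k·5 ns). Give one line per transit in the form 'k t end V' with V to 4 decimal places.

0 0 source 1.4286
1 5 load 2.8571
2 10 source 3.4694
3 15 load 4.0816
4 20 source 4.3440

Γ_L=1.000000, Γ_S=0.428571; launch V₁=5·200/700=1.428571
k=0 src: V=1.4286
k=1 load: inc=1.428571, refl=1.428571·1.000000=1.4286; V=0.000000+1.428571+1.428571=2.8571
k=2 src: inc=1.428571, refl=1.428571·0.428571=0.6122; V=1.428571+1.428571+0.612245=3.4694
k=3 load: inc=0.612245, refl=0.612245·1.000000=0.6122; V=2.857143+0.612245+0.612245=4.0816
k=4 src: inc=0.612245, refl=0.612245·0.428571=0.2624; V=3.469388+0.612245+0.262391=4.3440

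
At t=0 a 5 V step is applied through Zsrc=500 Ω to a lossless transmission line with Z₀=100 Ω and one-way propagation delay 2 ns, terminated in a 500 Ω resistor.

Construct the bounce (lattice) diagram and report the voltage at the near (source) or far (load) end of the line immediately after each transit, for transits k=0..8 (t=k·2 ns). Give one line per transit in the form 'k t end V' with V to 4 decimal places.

Γ_L=0.666667, Γ_S=0.666667; launch V₁=5·100/600=0.833333
k=0 src: V=0.8333
k=1 load: inc=0.833333, refl=0.833333·0.666667=0.5556; V=0.000000+0.833333+0.555556=1.3889
k=2 src: inc=0.555556, refl=0.555556·0.666667=0.3704; V=0.833333+0.555556+0.370370=1.7593
k=3 load: inc=0.370370, refl=0.370370·0.666667=0.2469; V=1.388889+0.370370+0.246914=2.0062
k=4 src: inc=0.246914, refl=0.246914·0.666667=0.1646; V=1.759259+0.246914+0.164609=2.1708
k=5 load: inc=0.164609, refl=0.164609·0.666667=0.1097; V=2.006173+0.164609+0.109739=2.2805
k=6 src: inc=0.109739, refl=0.109739·0.666667=0.0732; V=2.170782+0.109739+0.073160=2.3537
k=7 load: inc=0.073160, refl=0.073160·0.666667=0.0488; V=2.280521+0.073160+0.048773=2.4025
k=8 src: inc=0.048773, refl=0.048773·0.666667=0.0325; V=2.353681+0.048773+0.032515=2.4350

0 0 source 0.8333
1 2 load 1.3889
2 4 source 1.7593
3 6 load 2.0062
4 8 source 2.1708
5 10 load 2.2805
6 12 source 2.3537
7 14 load 2.4025
8 16 source 2.4350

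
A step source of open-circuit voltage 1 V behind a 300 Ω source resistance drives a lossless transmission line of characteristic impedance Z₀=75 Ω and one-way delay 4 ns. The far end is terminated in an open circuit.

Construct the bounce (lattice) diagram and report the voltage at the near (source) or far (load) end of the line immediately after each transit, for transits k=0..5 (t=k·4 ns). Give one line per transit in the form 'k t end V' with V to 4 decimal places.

0 0 source 0.2000
1 4 load 0.4000
2 8 source 0.5200
3 12 load 0.6400
4 16 source 0.7120
5 20 load 0.7840

Γ_L=1.000000, Γ_S=0.600000; launch V₁=1·75/375=0.200000
k=0 src: V=0.2000
k=1 load: inc=0.200000, refl=0.200000·1.000000=0.2000; V=0.000000+0.200000+0.200000=0.4000
k=2 src: inc=0.200000, refl=0.200000·0.600000=0.1200; V=0.200000+0.200000+0.120000=0.5200
k=3 load: inc=0.120000, refl=0.120000·1.000000=0.1200; V=0.400000+0.120000+0.120000=0.6400
k=4 src: inc=0.120000, refl=0.120000·0.600000=0.0720; V=0.520000+0.120000+0.072000=0.7120
k=5 load: inc=0.072000, refl=0.072000·1.000000=0.0720; V=0.640000+0.072000+0.072000=0.7840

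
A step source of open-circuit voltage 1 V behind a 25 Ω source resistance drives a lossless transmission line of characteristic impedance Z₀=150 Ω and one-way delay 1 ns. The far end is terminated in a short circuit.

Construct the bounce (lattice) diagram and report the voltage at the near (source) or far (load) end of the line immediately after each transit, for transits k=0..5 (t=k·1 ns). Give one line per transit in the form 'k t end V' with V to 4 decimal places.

0 0 source 0.8571
1 1 load 0.0000
2 2 source 0.6122
3 3 load 0.0000
4 4 source 0.4373
5 5 load 0.0000

Γ_L=-1.000000, Γ_S=-0.714286; launch V₁=1·150/175=0.857143
k=0 src: V=0.8571
k=1 load: inc=0.857143, refl=0.857143·-1.000000=-0.8571; V=0.000000+0.857143+-0.857143=0.0000
k=2 src: inc=-0.857143, refl=-0.857143·-0.714286=0.6122; V=0.857143+-0.857143+0.612245=0.6122
k=3 load: inc=0.612245, refl=0.612245·-1.000000=-0.6122; V=0.000000+0.612245+-0.612245=0.0000
k=4 src: inc=-0.612245, refl=-0.612245·-0.714286=0.4373; V=0.612245+-0.612245+0.437318=0.4373
k=5 load: inc=0.437318, refl=0.437318·-1.000000=-0.4373; V=0.000000+0.437318+-0.437318=0.0000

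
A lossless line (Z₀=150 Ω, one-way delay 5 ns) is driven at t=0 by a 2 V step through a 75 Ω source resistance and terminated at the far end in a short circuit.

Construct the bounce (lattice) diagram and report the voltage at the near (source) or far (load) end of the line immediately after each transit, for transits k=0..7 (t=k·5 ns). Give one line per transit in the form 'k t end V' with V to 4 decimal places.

0 0 source 1.3333
1 5 load 0.0000
2 10 source 0.4444
3 15 load 0.0000
4 20 source 0.1481
5 25 load 0.0000
6 30 source 0.0494
7 35 load 0.0000

Γ_L=-1.000000, Γ_S=-0.333333; launch V₁=2·150/225=1.333333
k=0 src: V=1.3333
k=1 load: inc=1.333333, refl=1.333333·-1.000000=-1.3333; V=0.000000+1.333333+-1.333333=0.0000
k=2 src: inc=-1.333333, refl=-1.333333·-0.333333=0.4444; V=1.333333+-1.333333+0.444444=0.4444
k=3 load: inc=0.444444, refl=0.444444·-1.000000=-0.4444; V=0.000000+0.444444+-0.444444=0.0000
k=4 src: inc=-0.444444, refl=-0.444444·-0.333333=0.1481; V=0.444444+-0.444444+0.148148=0.1481
k=5 load: inc=0.148148, refl=0.148148·-1.000000=-0.1481; V=0.000000+0.148148+-0.148148=0.0000
k=6 src: inc=-0.148148, refl=-0.148148·-0.333333=0.0494; V=0.148148+-0.148148+0.049383=0.0494
k=7 load: inc=0.049383, refl=0.049383·-1.000000=-0.0494; V=0.000000+0.049383+-0.049383=0.0000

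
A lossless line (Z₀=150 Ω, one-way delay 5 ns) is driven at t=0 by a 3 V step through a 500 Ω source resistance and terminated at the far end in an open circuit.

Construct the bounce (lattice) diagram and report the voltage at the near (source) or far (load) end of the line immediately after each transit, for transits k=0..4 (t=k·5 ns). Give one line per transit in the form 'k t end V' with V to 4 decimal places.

0 0 source 0.6923
1 5 load 1.3846
2 10 source 1.7574
3 15 load 2.1302
4 20 source 2.3309

Γ_L=1.000000, Γ_S=0.538462; launch V₁=3·150/650=0.692308
k=0 src: V=0.6923
k=1 load: inc=0.692308, refl=0.692308·1.000000=0.6923; V=0.000000+0.692308+0.692308=1.3846
k=2 src: inc=0.692308, refl=0.692308·0.538462=0.3728; V=0.692308+0.692308+0.372781=1.7574
k=3 load: inc=0.372781, refl=0.372781·1.000000=0.3728; V=1.384615+0.372781+0.372781=2.1302
k=4 src: inc=0.372781, refl=0.372781·0.538462=0.2007; V=1.757396+0.372781+0.200728=2.3309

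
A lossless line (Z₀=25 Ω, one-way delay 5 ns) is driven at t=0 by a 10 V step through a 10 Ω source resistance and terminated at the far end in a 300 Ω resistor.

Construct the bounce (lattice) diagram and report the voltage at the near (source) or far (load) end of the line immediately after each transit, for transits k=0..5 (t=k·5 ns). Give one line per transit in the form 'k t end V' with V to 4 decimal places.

Γ_L=0.846154, Γ_S=-0.428571; launch V₁=10·25/35=7.142857
k=0 src: V=7.1429
k=1 load: inc=7.142857, refl=7.142857·0.846154=6.0440; V=0.000000+7.142857+6.043956=13.1868
k=2 src: inc=6.043956, refl=6.043956·-0.428571=-2.5903; V=7.142857+6.043956+-2.590267=10.5965
k=3 load: inc=-2.590267, refl=-2.590267·0.846154=-2.1918; V=13.186813+-2.590267+-2.191764=8.4048
k=4 src: inc=-2.191764, refl=-2.191764·-0.428571=0.9393; V=10.596546+-2.191764+0.939328=9.3441
k=5 load: inc=0.939328, refl=0.939328·0.846154=0.7948; V=8.404782+0.939328+0.794816=10.1389

0 0 source 7.1429
1 5 load 13.1868
2 10 source 10.5965
3 15 load 8.4048
4 20 source 9.3441
5 25 load 10.1389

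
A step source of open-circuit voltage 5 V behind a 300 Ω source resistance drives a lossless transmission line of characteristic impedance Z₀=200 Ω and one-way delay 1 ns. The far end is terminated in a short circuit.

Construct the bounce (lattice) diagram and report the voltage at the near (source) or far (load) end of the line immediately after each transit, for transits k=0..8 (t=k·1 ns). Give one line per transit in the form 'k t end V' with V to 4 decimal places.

0 0 source 2.0000
1 1 load 0.0000
2 2 source -0.4000
3 3 load 0.0000
4 4 source 0.0800
5 5 load 0.0000
6 6 source -0.0160
7 7 load 0.0000
8 8 source 0.0032

Γ_L=-1.000000, Γ_S=0.200000; launch V₁=5·200/500=2.000000
k=0 src: V=2.0000
k=1 load: inc=2.000000, refl=2.000000·-1.000000=-2.0000; V=0.000000+2.000000+-2.000000=0.0000
k=2 src: inc=-2.000000, refl=-2.000000·0.200000=-0.4000; V=2.000000+-2.000000+-0.400000=-0.4000
k=3 load: inc=-0.400000, refl=-0.400000·-1.000000=0.4000; V=0.000000+-0.400000+0.400000=0.0000
k=4 src: inc=0.400000, refl=0.400000·0.200000=0.0800; V=-0.400000+0.400000+0.080000=0.0800
k=5 load: inc=0.080000, refl=0.080000·-1.000000=-0.0800; V=0.000000+0.080000+-0.080000=0.0000
k=6 src: inc=-0.080000, refl=-0.080000·0.200000=-0.0160; V=0.080000+-0.080000+-0.016000=-0.0160
k=7 load: inc=-0.016000, refl=-0.016000·-1.000000=0.0160; V=0.000000+-0.016000+0.016000=0.0000
k=8 src: inc=0.016000, refl=0.016000·0.200000=0.0032; V=-0.016000+0.016000+0.003200=0.0032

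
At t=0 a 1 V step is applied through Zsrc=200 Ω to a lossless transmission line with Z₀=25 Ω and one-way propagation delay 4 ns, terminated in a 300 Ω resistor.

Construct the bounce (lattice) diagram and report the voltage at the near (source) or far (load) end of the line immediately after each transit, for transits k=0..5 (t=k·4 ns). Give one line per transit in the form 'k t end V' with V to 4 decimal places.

Γ_L=0.846154, Γ_S=0.777778; launch V₁=1·25/225=0.111111
k=0 src: V=0.1111
k=1 load: inc=0.111111, refl=0.111111·0.846154=0.0940; V=0.000000+0.111111+0.094017=0.2051
k=2 src: inc=0.094017, refl=0.094017·0.777778=0.0731; V=0.111111+0.094017+0.073124=0.2783
k=3 load: inc=0.073124, refl=0.073124·0.846154=0.0619; V=0.205128+0.073124+0.061874=0.3401
k=4 src: inc=0.061874, refl=0.061874·0.777778=0.0481; V=0.278253+0.061874+0.048125=0.3883
k=5 load: inc=0.048125, refl=0.048125·0.846154=0.0407; V=0.340127+0.048125+0.040721=0.4290

0 0 source 0.1111
1 4 load 0.2051
2 8 source 0.2783
3 12 load 0.3401
4 16 source 0.3883
5 20 load 0.4290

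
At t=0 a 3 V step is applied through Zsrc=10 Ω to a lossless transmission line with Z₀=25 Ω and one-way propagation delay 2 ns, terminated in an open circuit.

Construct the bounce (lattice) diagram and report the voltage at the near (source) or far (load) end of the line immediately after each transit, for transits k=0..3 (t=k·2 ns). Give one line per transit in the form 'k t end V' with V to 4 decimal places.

Γ_L=1.000000, Γ_S=-0.428571; launch V₁=3·25/35=2.142857
k=0 src: V=2.1429
k=1 load: inc=2.142857, refl=2.142857·1.000000=2.1429; V=0.000000+2.142857+2.142857=4.2857
k=2 src: inc=2.142857, refl=2.142857·-0.428571=-0.9184; V=2.142857+2.142857+-0.918367=3.3673
k=3 load: inc=-0.918367, refl=-0.918367·1.000000=-0.9184; V=4.285714+-0.918367+-0.918367=2.4490

0 0 source 2.1429
1 2 load 4.2857
2 4 source 3.3673
3 6 load 2.4490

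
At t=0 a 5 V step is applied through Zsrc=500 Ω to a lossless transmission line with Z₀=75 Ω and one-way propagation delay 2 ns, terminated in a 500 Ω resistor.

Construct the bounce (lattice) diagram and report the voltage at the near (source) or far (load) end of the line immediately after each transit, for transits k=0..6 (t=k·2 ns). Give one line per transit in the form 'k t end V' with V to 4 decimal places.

Γ_L=0.739130, Γ_S=0.739130; launch V₁=5·75/575=0.652174
k=0 src: V=0.6522
k=1 load: inc=0.652174, refl=0.652174·0.739130=0.4820; V=0.000000+0.652174+0.482042=1.1342
k=2 src: inc=0.482042, refl=0.482042·0.739130=0.3563; V=0.652174+0.482042+0.356292=1.4905
k=3 load: inc=0.356292, refl=0.356292·0.739130=0.2633; V=1.134216+0.356292+0.263346=1.7539
k=4 src: inc=0.263346, refl=0.263346·0.739130=0.1946; V=1.490507+0.263346+0.194647=1.9485
k=5 load: inc=0.194647, refl=0.194647·0.739130=0.1439; V=1.753853+0.194647+0.143870=2.0924
k=6 src: inc=0.143870, refl=0.143870·0.739130=0.1063; V=1.948500+0.143870+0.106338=2.1987

0 0 source 0.6522
1 2 load 1.1342
2 4 source 1.4905
3 6 load 1.7539
4 8 source 1.9485
5 10 load 2.0924
6 12 source 2.1987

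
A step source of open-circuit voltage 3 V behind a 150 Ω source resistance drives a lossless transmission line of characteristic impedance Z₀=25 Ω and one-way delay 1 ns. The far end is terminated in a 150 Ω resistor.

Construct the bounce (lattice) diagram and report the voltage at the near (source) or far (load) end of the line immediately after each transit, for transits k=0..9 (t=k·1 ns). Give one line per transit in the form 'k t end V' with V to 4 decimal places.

0 0 source 0.4286
1 1 load 0.7347
2 2 source 0.9534
3 3 load 1.1095
4 4 source 1.2211
5 5 load 1.3008
6 6 source 1.3577
7 7 load 1.3984
8 8 source 1.4274
9 9 load 1.4481

Γ_L=0.714286, Γ_S=0.714286; launch V₁=3·25/175=0.428571
k=0 src: V=0.4286
k=1 load: inc=0.428571, refl=0.428571·0.714286=0.3061; V=0.000000+0.428571+0.306122=0.7347
k=2 src: inc=0.306122, refl=0.306122·0.714286=0.2187; V=0.428571+0.306122+0.218659=0.9534
k=3 load: inc=0.218659, refl=0.218659·0.714286=0.1562; V=0.734694+0.218659+0.156185=1.1095
k=4 src: inc=0.156185, refl=0.156185·0.714286=0.1116; V=0.953353+0.156185+0.111561=1.2211
k=5 load: inc=0.111561, refl=0.111561·0.714286=0.0797; V=1.109538+0.111561+0.079686=1.3008
k=6 src: inc=0.079686, refl=0.079686·0.714286=0.0569; V=1.221098+0.079686+0.056919=1.3577
k=7 load: inc=0.056919, refl=0.056919·0.714286=0.0407; V=1.300785+0.056919+0.040656=1.3984
k=8 src: inc=0.040656, refl=0.040656·0.714286=0.0290; V=1.357703+0.040656+0.029040=1.4274
k=9 load: inc=0.029040, refl=0.029040·0.714286=0.0207; V=1.398359+0.029040+0.020743=1.4481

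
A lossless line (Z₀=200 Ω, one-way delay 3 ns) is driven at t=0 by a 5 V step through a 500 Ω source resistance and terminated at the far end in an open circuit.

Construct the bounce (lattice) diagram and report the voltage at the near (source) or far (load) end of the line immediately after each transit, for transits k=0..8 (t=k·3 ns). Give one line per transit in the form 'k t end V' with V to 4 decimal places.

0 0 source 1.4286
1 3 load 2.8571
2 6 source 3.4694
3 9 load 4.0816
4 12 source 4.3440
5 15 load 4.6064
6 18 source 4.7189
7 21 load 4.8313
8 24 source 4.8795

Γ_L=1.000000, Γ_S=0.428571; launch V₁=5·200/700=1.428571
k=0 src: V=1.4286
k=1 load: inc=1.428571, refl=1.428571·1.000000=1.4286; V=0.000000+1.428571+1.428571=2.8571
k=2 src: inc=1.428571, refl=1.428571·0.428571=0.6122; V=1.428571+1.428571+0.612245=3.4694
k=3 load: inc=0.612245, refl=0.612245·1.000000=0.6122; V=2.857143+0.612245+0.612245=4.0816
k=4 src: inc=0.612245, refl=0.612245·0.428571=0.2624; V=3.469388+0.612245+0.262391=4.3440
k=5 load: inc=0.262391, refl=0.262391·1.000000=0.2624; V=4.081633+0.262391+0.262391=4.6064
k=6 src: inc=0.262391, refl=0.262391·0.428571=0.1125; V=4.344023+0.262391+0.112453=4.7189
k=7 load: inc=0.112453, refl=0.112453·1.000000=0.1125; V=4.606414+0.112453+0.112453=4.8313
k=8 src: inc=0.112453, refl=0.112453·0.428571=0.0482; V=4.718867+0.112453+0.048194=4.8795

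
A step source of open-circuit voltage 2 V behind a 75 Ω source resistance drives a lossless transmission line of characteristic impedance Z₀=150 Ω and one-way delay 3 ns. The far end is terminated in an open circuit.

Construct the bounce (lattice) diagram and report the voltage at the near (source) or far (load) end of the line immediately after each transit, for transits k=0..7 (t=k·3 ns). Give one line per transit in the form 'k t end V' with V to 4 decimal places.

0 0 source 1.3333
1 3 load 2.6667
2 6 source 2.2222
3 9 load 1.7778
4 12 source 1.9259
5 15 load 2.0741
6 18 source 2.0247
7 21 load 1.9753

Γ_L=1.000000, Γ_S=-0.333333; launch V₁=2·150/225=1.333333
k=0 src: V=1.3333
k=1 load: inc=1.333333, refl=1.333333·1.000000=1.3333; V=0.000000+1.333333+1.333333=2.6667
k=2 src: inc=1.333333, refl=1.333333·-0.333333=-0.4444; V=1.333333+1.333333+-0.444444=2.2222
k=3 load: inc=-0.444444, refl=-0.444444·1.000000=-0.4444; V=2.666667+-0.444444+-0.444444=1.7778
k=4 src: inc=-0.444444, refl=-0.444444·-0.333333=0.1481; V=2.222222+-0.444444+0.148148=1.9259
k=5 load: inc=0.148148, refl=0.148148·1.000000=0.1481; V=1.777778+0.148148+0.148148=2.0741
k=6 src: inc=0.148148, refl=0.148148·-0.333333=-0.0494; V=1.925926+0.148148+-0.049383=2.0247
k=7 load: inc=-0.049383, refl=-0.049383·1.000000=-0.0494; V=2.074074+-0.049383+-0.049383=1.9753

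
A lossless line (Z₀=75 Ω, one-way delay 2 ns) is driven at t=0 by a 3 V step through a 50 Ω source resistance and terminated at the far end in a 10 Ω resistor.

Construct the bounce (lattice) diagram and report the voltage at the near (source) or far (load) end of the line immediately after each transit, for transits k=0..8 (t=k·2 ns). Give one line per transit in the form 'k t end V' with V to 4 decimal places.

Γ_L=-0.764706, Γ_S=-0.200000; launch V₁=3·75/125=1.800000
k=0 src: V=1.8000
k=1 load: inc=1.800000, refl=1.800000·-0.764706=-1.3765; V=0.000000+1.800000+-1.376471=0.4235
k=2 src: inc=-1.376471, refl=-1.376471·-0.200000=0.2753; V=1.800000+-1.376471+0.275294=0.6988
k=3 load: inc=0.275294, refl=0.275294·-0.764706=-0.2105; V=0.423529+0.275294+-0.210519=0.4883
k=4 src: inc=-0.210519, refl=-0.210519·-0.200000=0.0421; V=0.698824+-0.210519+0.042104=0.5304
k=5 load: inc=0.042104, refl=0.042104·-0.764706=-0.0322; V=0.488304+0.042104+-0.032197=0.4982
k=6 src: inc=-0.032197, refl=-0.032197·-0.200000=0.0064; V=0.530408+-0.032197+0.006439=0.5047
k=7 load: inc=0.006439, refl=0.006439·-0.764706=-0.0049; V=0.498211+0.006439+-0.004924=0.4997
k=8 src: inc=-0.004924, refl=-0.004924·-0.200000=0.0010; V=0.504651+-0.004924+0.000985=0.5007

0 0 source 1.8000
1 2 load 0.4235
2 4 source 0.6988
3 6 load 0.4883
4 8 source 0.5304
5 10 load 0.4982
6 12 source 0.5047
7 14 load 0.4997
8 16 source 0.5007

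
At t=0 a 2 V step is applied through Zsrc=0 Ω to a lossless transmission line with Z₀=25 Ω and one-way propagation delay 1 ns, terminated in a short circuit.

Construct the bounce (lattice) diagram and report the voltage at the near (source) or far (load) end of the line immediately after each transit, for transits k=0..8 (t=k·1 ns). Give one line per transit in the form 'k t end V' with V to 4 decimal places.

0 0 source 2.0000
1 1 load 0.0000
2 2 source 2.0000
3 3 load 0.0000
4 4 source 2.0000
5 5 load 0.0000
6 6 source 2.0000
7 7 load 0.0000
8 8 source 2.0000

Γ_L=-1.000000, Γ_S=-1.000000; launch V₁=2·25/25=2.000000
k=0 src: V=2.0000
k=1 load: inc=2.000000, refl=2.000000·-1.000000=-2.0000; V=0.000000+2.000000+-2.000000=0.0000
k=2 src: inc=-2.000000, refl=-2.000000·-1.000000=2.0000; V=2.000000+-2.000000+2.000000=2.0000
k=3 load: inc=2.000000, refl=2.000000·-1.000000=-2.0000; V=0.000000+2.000000+-2.000000=0.0000
k=4 src: inc=-2.000000, refl=-2.000000·-1.000000=2.0000; V=2.000000+-2.000000+2.000000=2.0000
k=5 load: inc=2.000000, refl=2.000000·-1.000000=-2.0000; V=0.000000+2.000000+-2.000000=0.0000
k=6 src: inc=-2.000000, refl=-2.000000·-1.000000=2.0000; V=2.000000+-2.000000+2.000000=2.0000
k=7 load: inc=2.000000, refl=2.000000·-1.000000=-2.0000; V=0.000000+2.000000+-2.000000=0.0000
k=8 src: inc=-2.000000, refl=-2.000000·-1.000000=2.0000; V=2.000000+-2.000000+2.000000=2.0000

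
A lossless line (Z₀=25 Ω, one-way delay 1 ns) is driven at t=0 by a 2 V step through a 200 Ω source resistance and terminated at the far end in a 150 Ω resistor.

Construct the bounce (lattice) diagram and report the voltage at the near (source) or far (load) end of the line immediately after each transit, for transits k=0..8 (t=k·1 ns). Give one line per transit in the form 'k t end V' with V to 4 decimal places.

Γ_L=0.714286, Γ_S=0.777778; launch V₁=2·25/225=0.222222
k=0 src: V=0.2222
k=1 load: inc=0.222222, refl=0.222222·0.714286=0.1587; V=0.000000+0.222222+0.158730=0.3810
k=2 src: inc=0.158730, refl=0.158730·0.777778=0.1235; V=0.222222+0.158730+0.123457=0.5044
k=3 load: inc=0.123457, refl=0.123457·0.714286=0.0882; V=0.380952+0.123457+0.088183=0.5926
k=4 src: inc=0.088183, refl=0.088183·0.777778=0.0686; V=0.504409+0.088183+0.068587=0.6612
k=5 load: inc=0.068587, refl=0.068587·0.714286=0.0490; V=0.592593+0.068587+0.048991=0.7102
k=6 src: inc=0.048991, refl=0.048991·0.777778=0.0381; V=0.661180+0.048991+0.038104=0.7483
k=7 load: inc=0.038104, refl=0.038104·0.714286=0.0272; V=0.710170+0.038104+0.027217=0.7755
k=8 src: inc=0.027217, refl=0.027217·0.777778=0.0212; V=0.748274+0.027217+0.021169=0.7967

0 0 source 0.2222
1 1 load 0.3810
2 2 source 0.5044
3 3 load 0.5926
4 4 source 0.6612
5 5 load 0.7102
6 6 source 0.7483
7 7 load 0.7755
8 8 source 0.7967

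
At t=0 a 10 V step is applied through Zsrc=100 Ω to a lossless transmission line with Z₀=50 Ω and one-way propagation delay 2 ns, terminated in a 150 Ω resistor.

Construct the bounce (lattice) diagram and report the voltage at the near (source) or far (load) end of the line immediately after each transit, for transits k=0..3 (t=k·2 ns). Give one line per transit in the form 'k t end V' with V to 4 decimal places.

Γ_L=0.500000, Γ_S=0.333333; launch V₁=10·50/150=3.333333
k=0 src: V=3.3333
k=1 load: inc=3.333333, refl=3.333333·0.500000=1.6667; V=0.000000+3.333333+1.666667=5.0000
k=2 src: inc=1.666667, refl=1.666667·0.333333=0.5556; V=3.333333+1.666667+0.555556=5.5556
k=3 load: inc=0.555556, refl=0.555556·0.500000=0.2778; V=5.000000+0.555556+0.277778=5.8333

0 0 source 3.3333
1 2 load 5.0000
2 4 source 5.5556
3 6 load 5.8333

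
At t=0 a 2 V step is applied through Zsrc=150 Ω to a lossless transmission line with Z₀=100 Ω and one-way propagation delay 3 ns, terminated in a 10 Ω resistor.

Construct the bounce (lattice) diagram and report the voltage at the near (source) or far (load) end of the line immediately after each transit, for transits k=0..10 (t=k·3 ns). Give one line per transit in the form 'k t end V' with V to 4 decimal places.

0 0 source 0.8000
1 3 load 0.1455
2 6 source 0.0145
3 9 load 0.1217
4 12 source 0.1431
5 15 load 0.1255
6 18 source 0.1220
7 21 load 0.1249
8 24 source 0.1255
9 27 load 0.1250
10 30 source 0.1249

Γ_L=-0.818182, Γ_S=0.200000; launch V₁=2·100/250=0.800000
k=0 src: V=0.8000
k=1 load: inc=0.800000, refl=0.800000·-0.818182=-0.6545; V=0.000000+0.800000+-0.654545=0.1455
k=2 src: inc=-0.654545, refl=-0.654545·0.200000=-0.1309; V=0.800000+-0.654545+-0.130909=0.0145
k=3 load: inc=-0.130909, refl=-0.130909·-0.818182=0.1071; V=0.145455+-0.130909+0.107107=0.1217
k=4 src: inc=0.107107, refl=0.107107·0.200000=0.0214; V=0.014545+0.107107+0.021421=0.1431
k=5 load: inc=0.021421, refl=0.021421·-0.818182=-0.0175; V=0.121653+0.021421+-0.017527=0.1255
k=6 src: inc=-0.017527, refl=-0.017527·0.200000=-0.0035; V=0.143074+-0.017527+-0.003505=0.1220
k=7 load: inc=-0.003505, refl=-0.003505·-0.818182=0.0029; V=0.125548+-0.003505+0.002868=0.1249
k=8 src: inc=0.002868, refl=0.002868·0.200000=0.0006; V=0.122042+0.002868+0.000574=0.1255
k=9 load: inc=0.000574, refl=0.000574·-0.818182=-0.0005; V=0.124910+0.000574+-0.000469=0.1250
k=10 src: inc=-0.000469, refl=-0.000469·0.200000=-0.0001; V=0.125484+-0.000469+-0.000094=0.1249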